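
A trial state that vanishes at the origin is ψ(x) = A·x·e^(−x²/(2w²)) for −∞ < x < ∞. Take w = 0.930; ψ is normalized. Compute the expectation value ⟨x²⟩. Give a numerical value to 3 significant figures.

The expectation value is the |ψ|²-weighted average of x^2: ∫ x^2|ψ|² dx.
Differentiating ∫e^(−αx²) dx = √(π/α) under α to get the higher moments, the ratio of the moment integral to the normalization integral gives ⟨x²⟩ = 3·w^2/2.
With w = 0.930, ⟨x^2⟩ = 1.297.

⟨x^2⟩ ≈ 1.30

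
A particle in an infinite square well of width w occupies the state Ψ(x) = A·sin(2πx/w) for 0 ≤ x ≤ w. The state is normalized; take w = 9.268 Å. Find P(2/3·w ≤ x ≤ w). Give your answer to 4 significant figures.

P = ∫_{2/3·w}^{w} |Ψ(x)|² dx.
Since A² = 1/(w/2), this is the region integral divided by the full normalization integral.
Substituting u = x/w, A² and the length scale cancel in the ratio: P = ∫_{2/3}^{1} sin(2·π·u)^2 du / ∫_{0}^{1} sin(2·π·u)^2 du.
Using ∫ sin(2·π·u)^2 du = u/2 - sin(4·π·u)/(8·π), the numerator is √(3)/(16·π) + 1/6 and the denominator is 1/2.
This works out to P = (√(3)/8 + π/3)/π.

P ≈ 0.4022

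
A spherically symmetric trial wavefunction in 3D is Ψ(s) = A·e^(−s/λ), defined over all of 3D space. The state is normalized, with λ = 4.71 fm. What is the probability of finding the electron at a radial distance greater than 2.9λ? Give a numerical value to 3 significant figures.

P ≈ 0.0715

With dV = 4πs²ds, the probability is ∫|Ψ|² dV over s > 2.9λ.
A² is fixed by ∫₀^∞ 4πs²|Ψ|² ds = 1, i.e. A² = (π·λ^3)^(−1).
Let u = s/λ; then A², 4π and the length scale all cancel, so P = ∫_{2.9}^{∞} u^2·e^(-2·u) du ÷ ∫_{0}^{∞} u^2·e^(-2·u) du.
With ∫ u^2·e^(-2·u) du = -(2·u^2 + 2·u + 1)·e^(-2·u)/4 + C, the region integral is 1181·e^(-29/5)/200 and the full one is 1/4.
Taking the ratio yields P = 0.07151.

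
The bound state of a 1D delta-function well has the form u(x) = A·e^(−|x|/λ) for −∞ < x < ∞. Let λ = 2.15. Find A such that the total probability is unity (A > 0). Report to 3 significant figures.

A ≈ 0.682

The normalization condition is ∫|u|² dx = 1 from −∞ to ∞.
Using ∫₀^∞ xⁿ e^(−αx) dx = n!/αⁿ⁺¹, the integral (without the A² prefactor) comes out to λ.
With λ = 2.15: A² = 0.4651 and A = 0.6820.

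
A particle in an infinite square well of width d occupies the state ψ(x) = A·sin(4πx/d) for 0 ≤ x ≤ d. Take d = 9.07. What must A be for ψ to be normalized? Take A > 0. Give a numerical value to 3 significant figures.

A ≈ 0.470

Require ∫ |ψ|² dx = 1 over the whole domain.
∫|ψ|² dx = A²·(d/2).
Hence A² = 1/[d/2].
Plugging in d = 9.07 yields A = 0.4696.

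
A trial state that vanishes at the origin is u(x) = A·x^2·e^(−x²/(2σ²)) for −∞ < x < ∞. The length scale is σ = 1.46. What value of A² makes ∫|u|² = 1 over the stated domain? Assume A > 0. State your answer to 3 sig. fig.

A^2 ≈ 0.113

We need A² ∫|f|² dx = 1, taking the integral from −∞ to ∞.
Differentiating ∫e^(−αx²) dx = √(π/α) under α to get the higher moments, carrying out the integral gives A² · 3·√(π)·σ^5/4.
Hence A² = 1/[3·√(π)·σ^5/4].
Substituting σ = 1.46 gives A² = 0.1134, so A = 0.3367.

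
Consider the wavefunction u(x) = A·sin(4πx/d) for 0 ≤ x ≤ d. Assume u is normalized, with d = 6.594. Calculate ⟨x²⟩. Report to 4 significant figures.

⟨x^2⟩ ≈ 14.36

The expectation value is the |u|²-weighted average of x^2: ∫ x^2|u|² dx.
With ∫₀^d sin²(nπx/d) dx = d/2, since the A² factors cancel between numerator and denominator, ⟨x²⟩ = -d^2/(32·π^2) + d^2/3.
With d = 6.594, ⟨x^2⟩ = 14.356.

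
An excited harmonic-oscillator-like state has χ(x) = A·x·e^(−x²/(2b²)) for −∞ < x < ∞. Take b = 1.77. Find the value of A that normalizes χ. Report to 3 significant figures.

A ≈ 0.451

We need A² ∫|f|² dx = 1, taking the integral from −∞ to ∞.
Differentiating ∫e^(−αx²) dx = √(π/α) under α to get the higher moments, ∫|χ|² dx = A²·(√(π)·b^3/2).
So A² = (√(π)·b^3/2)^(−1).
With b = 1.77: A² = 0.2035 and A = 0.4511.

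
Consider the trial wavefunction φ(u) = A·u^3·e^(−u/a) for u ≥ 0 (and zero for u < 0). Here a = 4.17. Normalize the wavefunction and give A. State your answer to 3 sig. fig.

A ≈ 0.00285

We need A² ∫|f|² du = 1, taking the integral from 0 to ∞.
With ∫₀^∞ u^6 e^(−αu) du = 6!/α^7, ∫|φ|² du = A²·(45·a^7/8).
Setting this equal to 1 gives A² = 1/(45·a^7/8).
Substituting a = 4.17 gives A² = 0.000008108, so A = 0.002847.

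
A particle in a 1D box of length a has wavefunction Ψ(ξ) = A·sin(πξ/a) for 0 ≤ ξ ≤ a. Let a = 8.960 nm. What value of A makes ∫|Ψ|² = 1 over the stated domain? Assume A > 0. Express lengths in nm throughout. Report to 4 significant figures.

We need A² ∫|f|² dξ = 1, taking the integral from 0 to a.
With Ψ = A·sin(πξ/a), the integral evaluates to A²·[a/2].
Hence A² = 1/[a/2].
Substituting a = 8.960 gives A² = 0.22321, so A = 0.47246.

A ≈ 0.4725 nm^(-1/2)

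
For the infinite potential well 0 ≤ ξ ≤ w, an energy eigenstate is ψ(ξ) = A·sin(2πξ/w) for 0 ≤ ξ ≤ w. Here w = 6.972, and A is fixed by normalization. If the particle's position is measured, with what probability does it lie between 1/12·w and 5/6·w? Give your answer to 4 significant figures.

P ≈ 0.8878

P = ∫_{1/12·w}^{5/6·w} |ψ(ξ)|² dξ.
Since A² = 1/(w/2), this is the region integral divided by the full normalization integral.
In terms of u = ξ/w (A² and the length scale cancel between numerator and denominator), P = [∫_{1/12}^{5/6} sin(2·π·u)^2 du] / [∫_{0}^{1} sin(2·π·u)^2 du].
An antiderivative of sin(2·π·u)^2 is u/2 - sin(4·π·u)/(8·π); evaluating from 1/12 to 5/6 gives √(3)/(8·π) + 3/8, while the full integral is 1/2.
This works out to P = (√(3) + 3·π)/(4·π).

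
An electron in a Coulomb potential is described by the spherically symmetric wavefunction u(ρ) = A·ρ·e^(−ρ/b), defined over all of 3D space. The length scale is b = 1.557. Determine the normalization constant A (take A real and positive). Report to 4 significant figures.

A ≈ 0.1077

We need A² ∫|f|² 4πρ² dρ = 1, taking the integral from 0 to ∞.
(Spherical symmetry: dV = 4πρ² dρ.)
Using ∫₀^∞ ρⁿ e^(−αρ) dρ = n!/αⁿ⁺¹, ∫|u|² 4πρ² dρ = A²·(3·π·b^5).
Substituting b = 1.557 gives A² = 0.011595, so A = 0.10768.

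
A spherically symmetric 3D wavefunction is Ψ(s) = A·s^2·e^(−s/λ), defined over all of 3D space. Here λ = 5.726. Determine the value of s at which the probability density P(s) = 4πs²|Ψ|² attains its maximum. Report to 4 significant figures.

s ≈ 17.18

Set d/ds [P(s) = 4πs²|Ψ|²] = 0 and solve for s > 0.
This gives s = 3·λ.
With λ = 5.726, the most probable radial distance is 17.178.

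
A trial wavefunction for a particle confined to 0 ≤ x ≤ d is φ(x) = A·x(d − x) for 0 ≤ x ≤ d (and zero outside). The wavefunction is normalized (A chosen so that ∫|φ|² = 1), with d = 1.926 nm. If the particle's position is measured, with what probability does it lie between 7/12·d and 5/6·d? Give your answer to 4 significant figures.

P = ∫_{7/12·d}^{5/6·d} |φ(x)|² dx.
The normalization integral ∫|φ|²dx over the whole domain equals d^5/30·A², and A² cancels in the ratio.
In terms of u = x/d (A² and the length scale cancel between numerator and denominator), P = [∫_{7/12}^{5/6} u^2·(1 - u)^2 du] / [∫_{0}^{1} u^2·(1 - u)^2 du].
Using ∫ u^2·(1 - u)^2 du = u^3·(6·u^2 - 15·u + 10)/30, the numerator is ≈ 0.0103709 and the denominator is 1/30.
The result is P = 0.31113.

P ≈ 0.3111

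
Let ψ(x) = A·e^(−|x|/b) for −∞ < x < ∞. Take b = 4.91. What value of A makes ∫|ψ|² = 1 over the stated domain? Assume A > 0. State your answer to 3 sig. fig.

Require ∫ |ψ|² dx = 1 over the whole domain.
Carrying out the integral gives A² · b.
Hence A² = 1/[b].
With b = 4.91: A² = 0.2037 and A = 0.4513.

A ≈ 0.451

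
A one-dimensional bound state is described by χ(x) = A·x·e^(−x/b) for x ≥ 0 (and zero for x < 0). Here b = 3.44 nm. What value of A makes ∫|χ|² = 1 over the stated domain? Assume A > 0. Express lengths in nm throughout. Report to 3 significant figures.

A ≈ 0.313 nm^(-3/2)

Normalization requires ∫|χ|² dx = 1, integrated from 0 to ∞.
Using ∫₀^∞ xⁿ e^(−αx) dx = n!/αⁿ⁺¹, the integral (without the A² prefactor) comes out to b^3/4.
Plugging in b = 3.44 yields A = 0.3135.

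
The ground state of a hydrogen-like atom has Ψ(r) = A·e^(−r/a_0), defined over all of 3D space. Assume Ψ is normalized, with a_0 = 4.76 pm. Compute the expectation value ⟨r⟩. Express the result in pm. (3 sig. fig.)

The expectation value is the |Ψ|²-weighted average of r: ∫ r|Ψ|² 4πr² dr.
With ∫₀^∞ r^3 e^(−αr) dr = 3!/α^4, evaluating both integrals, ⟨r⟩ = 3·a_0/2.
Putting a_0 = 4.76 gives 7.140.

⟨r⟩ ≈ 7.14 pm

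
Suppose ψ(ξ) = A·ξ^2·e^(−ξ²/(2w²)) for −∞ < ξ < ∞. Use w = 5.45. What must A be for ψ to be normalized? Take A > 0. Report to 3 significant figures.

Normalization requires ∫|ψ|² dξ = 1, integrated from −∞ to ∞.
Differentiating ∫e^(−αξ²) dξ = √(π/α) under α to get the higher moments, carrying out the integral gives A² · 3·√(π)·w^5/4.
Hence A² = 1/[3·√(π)·w^5/4].
Plugging in w = 5.45 yields A = 0.01251.

A ≈ 0.0125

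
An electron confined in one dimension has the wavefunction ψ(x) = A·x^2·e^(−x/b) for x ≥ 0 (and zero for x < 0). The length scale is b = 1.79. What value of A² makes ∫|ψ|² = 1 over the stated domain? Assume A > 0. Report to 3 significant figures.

We need A² ∫|f|² dx = 1, taking the integral from 0 to ∞.
∫|ψ|² dx = A²·(3·b^5/4).
So A² = (3·b^5/4)^(−1).
With b = 1.79: A² = 0.07256 and A = 0.2694.

A^2 ≈ 0.0726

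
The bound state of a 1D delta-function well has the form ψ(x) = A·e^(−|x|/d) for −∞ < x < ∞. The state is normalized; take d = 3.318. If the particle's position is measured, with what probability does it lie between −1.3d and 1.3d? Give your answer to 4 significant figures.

P ≈ 0.9257

The probability is P = ∫ |ψ|² dx over [−1.3d, 1.3d].
With A² fixed by ∫|ψ|² = 1, i.e. A² = (d)^(−1), substitute and integrate.
By symmetry take twice the x ≥ 0 contribution in numerator and denominator; the 2's cancel. Substituting u = x/d, A² and the length scale cancel in the ratio: P = ∫_{0}^{1.3} e^(-2·u) du / ∫_{0}^{∞} e^(-2·u) du.
With ∫ e^(-2·u) du = -e^(-2·u)/2 + C, the region integral is 1/2 - e^(-13/5)/2 and the full one is 1/2.
Evaluating gives P = 0.92573.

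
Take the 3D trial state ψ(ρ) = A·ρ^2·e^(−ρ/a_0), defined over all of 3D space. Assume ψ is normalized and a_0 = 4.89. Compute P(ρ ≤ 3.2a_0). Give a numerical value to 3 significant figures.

Integrate the radial probability density 4πρ²|ψ|² over ρ ≤ 3.2a_0.
The full normalization integral is A²·[45·π·a_0^7/2] = 1, fixing A².
In terms of u = ρ/a_0 (A², 4π and the length scale all cancel between numerator and denominator), P = [∫_{0}^{3.2} u^6·e^(-2·u) du] / [∫_{0}^{∞} u^6·e^(-2·u) du].
An antiderivative of u^6·e^(-2·u) is -(4·u^6 + 12·u^5 + 30·u^4 + 60·u^3 + 90·u^2 + 90·u + 45)·e^(-2·u)/8; evaluating from 0 to 3.2 gives ≈ 2.5744, while the full integral is 45/8.
The region integral divided by the full integral gives P = 0.4577.

P ≈ 0.458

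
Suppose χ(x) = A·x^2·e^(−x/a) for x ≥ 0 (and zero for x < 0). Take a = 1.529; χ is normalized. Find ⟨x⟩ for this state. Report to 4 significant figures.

⟨x⟩ ≈ 3.823

The expectation value is the |χ|²-weighted average of x: ∫ x|χ|² dx.
Since the A² factors cancel between numerator and denominator, ⟨x⟩ = 5·a/2.
Putting a = 1.529 gives 3.8225.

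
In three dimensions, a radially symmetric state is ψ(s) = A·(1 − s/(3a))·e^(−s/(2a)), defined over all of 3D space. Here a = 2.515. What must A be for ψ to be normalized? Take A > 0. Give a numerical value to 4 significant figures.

The normalization condition is ∫|ψ|² 4πs² ds = 1 from 0 to ∞.
(Spherical symmetry: dV = 4πs² ds.)
The integral (without the A² prefactor) comes out to 8·π·a^3/3.
So A² = (8·π·a^3/3)^(−1).
Plugging in a = 2.515 yields A = 0.086623.

A ≈ 0.08662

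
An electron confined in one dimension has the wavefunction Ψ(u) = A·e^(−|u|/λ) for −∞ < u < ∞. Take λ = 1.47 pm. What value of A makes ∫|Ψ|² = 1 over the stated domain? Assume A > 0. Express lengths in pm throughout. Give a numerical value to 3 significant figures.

A ≈ 0.825 pm^(-1/2)

Normalization requires ∫|Ψ|² du = 1, integrated from −∞ to ∞.
Recall ∫₀^∞ u^m e^(−u/β) du = m!·β^(m+1), the integral (without the A² prefactor) comes out to λ.
Setting this equal to 1 gives A² = 1/(λ).
Substituting λ = 1.47 gives A² = 0.6803, so A = 0.8248.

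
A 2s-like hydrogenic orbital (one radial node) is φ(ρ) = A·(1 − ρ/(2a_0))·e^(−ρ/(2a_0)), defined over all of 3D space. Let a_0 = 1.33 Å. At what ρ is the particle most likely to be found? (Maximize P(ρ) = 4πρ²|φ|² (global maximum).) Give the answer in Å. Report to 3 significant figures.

ρ ≈ 6.96 Å

Differentiate P(ρ) = 4πρ²|φ|² with respect to ρ and set to zero.
This gives ρ = a_0·(√(5) + 3).
With a_0 = 1.33, the most probable radial distance is 6.964 Å.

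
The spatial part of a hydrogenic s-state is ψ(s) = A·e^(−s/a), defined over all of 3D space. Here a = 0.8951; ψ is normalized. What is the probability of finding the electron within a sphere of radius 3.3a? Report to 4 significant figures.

P = ∫ |ψ|² 4πs² ds over s ≤ 3.3a.
The full normalization integral is A²·[π·a^3] = 1, fixing A².
In terms of u = s/a (A², 4π and the length scale all cancel between numerator and denominator), P = [∫_{0}^{3.3} u^2·e^(-2·u) du] / [∫_{0}^{∞} u^2·e^(-2·u) du].
An antiderivative of u^2·e^(-2·u) is -(2·u^2 + 2·u + 1)·e^(-2·u)/4; evaluating from 0 to 3.3 gives 1/4 - 1469·e^(-33/5)/200, while the full integral is 1/4.
Taking the ratio yields P = 0.96003.

P ≈ 0.9600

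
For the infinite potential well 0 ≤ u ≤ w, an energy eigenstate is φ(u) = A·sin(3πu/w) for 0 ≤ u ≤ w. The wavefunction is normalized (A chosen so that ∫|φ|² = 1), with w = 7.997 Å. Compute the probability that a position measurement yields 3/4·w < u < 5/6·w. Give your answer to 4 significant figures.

|φ|² is the probability density, so P = ∫_{3/4·w}^{5/6·w} |φ|² du.
The normalization integral ∫|φ|²du over the whole domain equals w/2·A², and A² cancels in the ratio.
Substituting t = u/w, A² and the length scale cancel in the ratio: P = ∫_{3/4}^{5/6} sin(3·π·t)^2 dt / ∫_{0}^{1} sin(3·π·t)^2 dt.
Using ∫ sin(3·π·t)^2 dt = t/2 - sin(6·π·t)/(12·π), the numerator is 1/(12·π) + 1/24 and the denominator is 1/2.
The result is P = (2 + π)/(12·π).

P ≈ 0.1364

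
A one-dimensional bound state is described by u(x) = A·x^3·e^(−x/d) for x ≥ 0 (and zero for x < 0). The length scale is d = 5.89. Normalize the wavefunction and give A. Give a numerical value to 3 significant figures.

A ≈ 0.000850

Require ∫ |u|² dx = 1 over the whole domain.
Recall ∫₀^∞ x^m e^(−x/β) dx = m!·β^(m+1), the integral (without the A² prefactor) comes out to 45·d^7/8.
Plugging in d = 5.89 yields A = 0.0008502.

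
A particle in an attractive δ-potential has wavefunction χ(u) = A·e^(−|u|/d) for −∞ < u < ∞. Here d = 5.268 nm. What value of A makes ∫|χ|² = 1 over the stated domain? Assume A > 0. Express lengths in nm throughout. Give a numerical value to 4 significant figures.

Require ∫ |χ|² du = 1 over the whole domain.
∫|χ|² du = A²·(d).
Plugging in d = 5.268 yields A = 0.43569.

A ≈ 0.4357 nm^(-1/2)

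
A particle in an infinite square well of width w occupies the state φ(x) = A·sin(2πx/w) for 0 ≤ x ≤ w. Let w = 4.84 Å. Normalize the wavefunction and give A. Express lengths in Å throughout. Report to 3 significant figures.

A ≈ 0.643 Å^(-1/2)

We need A² ∫|f|² dx = 1, taking the integral from 0 to w.
Using sin²θ = (1 − cos 2θ)/2, with φ = A·sin(2πx/w), the integral evaluates to A²·[w/2].
Setting this equal to 1 gives A² = 1/(w/2).
Substituting w = 4.84 gives A² = 0.4132, so A = 0.6428.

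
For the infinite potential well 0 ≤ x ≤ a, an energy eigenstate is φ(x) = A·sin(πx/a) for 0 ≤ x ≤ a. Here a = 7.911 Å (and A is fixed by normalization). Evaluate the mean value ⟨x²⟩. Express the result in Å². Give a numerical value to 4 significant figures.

⟨x^2⟩ ≈ 17.69 Å^2

The expectation value is the |φ|²-weighted average of x^2: ∫ x^2|φ|² dx.
Since the A² factors cancel between numerator and denominator, ⟨x²⟩ = -a^2/(2·π^2) + a^2/3.
Putting a = 7.911 gives 17.691.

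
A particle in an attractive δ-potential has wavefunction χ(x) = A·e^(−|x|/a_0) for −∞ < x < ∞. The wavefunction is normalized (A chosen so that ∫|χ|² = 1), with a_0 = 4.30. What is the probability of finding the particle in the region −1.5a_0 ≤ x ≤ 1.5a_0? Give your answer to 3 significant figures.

P ≈ 0.950

|χ|² is the probability density, so P = ∫_{−1.5a_0}^{1.5a_0} |χ|² dx.
With A² fixed by ∫|χ|² = 1, i.e. A² = (a_0)^(−1), substitute and integrate.
Both integrals are even about x = 0, so only the x ≥ 0 halves are needed (the factors of 2 cancel). In terms of u = x/a_0 (A² and the length scale cancel between numerator and denominator), P = [∫_{0}^{1.5} e^(-2·u) du] / [∫_{0}^{∞} e^(-2·u) du].
With ∫ e^(-2·u) du = -e^(-2·u)/2 + C, the region integral is 1/2 - e^(-3)/2 and the full one is 1/2.
Evaluating gives P = 0.9502.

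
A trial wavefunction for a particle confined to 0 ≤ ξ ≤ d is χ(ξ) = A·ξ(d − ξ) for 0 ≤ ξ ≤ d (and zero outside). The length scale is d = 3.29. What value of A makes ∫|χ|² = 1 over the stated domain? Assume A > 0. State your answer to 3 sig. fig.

We need A² ∫|f|² dξ = 1, taking the integral from 0 to d.
Expanding the polynomial and integrating term by term, carrying out the integral gives A² · d^5/30.
So A² = (d^5/30)^(−1).
Substituting d = 3.29 gives A² = 0.07783, so A = 0.2790.

A ≈ 0.279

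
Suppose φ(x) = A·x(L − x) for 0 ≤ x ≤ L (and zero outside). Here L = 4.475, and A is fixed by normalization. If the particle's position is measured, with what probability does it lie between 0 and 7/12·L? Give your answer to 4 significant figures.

P = ∫_{0}^{7/12·L} |φ(x)|² dx.
The normalization integral ∫|φ|²dx over the whole domain equals L^5/30·A², and A² cancels in the ratio.
Substituting u = x/L, A² and the length scale cancel in the ratio: P = ∫_{0}^{7/12} u^2·(1 - u)^2 du / ∫_{0}^{1} u^2·(1 - u)^2 du.
Using ∫ u^2·(1 - u)^2 du = u^3·(6·u^2 - 15·u + 10)/30, the numerator is ≈ 0.0217794 and the denominator is 1/30.
The result is P = 0.65338.

P ≈ 0.6534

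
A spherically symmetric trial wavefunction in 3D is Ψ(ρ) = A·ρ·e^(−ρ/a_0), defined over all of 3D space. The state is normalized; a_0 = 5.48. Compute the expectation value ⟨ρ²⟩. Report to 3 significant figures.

⟨ρ^2⟩ ≈ 225

⟨ρ²⟩ = ∫ ρ^2 |Ψ|² 4πρ² dρ over the full domain.
Recall ∫₀^∞ ρ^m e^(−ρ/β) dρ = m!·β^(m+1), since the A² factors cancel between numerator and denominator, ⟨ρ²⟩ = 15·a_0^2/2.
With a_0 = 5.48, ⟨ρ^2⟩ = 225.2.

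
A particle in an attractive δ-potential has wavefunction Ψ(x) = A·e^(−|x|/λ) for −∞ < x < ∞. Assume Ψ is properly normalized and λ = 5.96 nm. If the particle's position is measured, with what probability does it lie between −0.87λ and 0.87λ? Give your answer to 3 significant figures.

P = ∫_{−0.87λ}^{0.87λ} |Ψ(x)|² dx.
Since A² = 1/(λ), this is the region integral divided by the full normalization integral.
By symmetry take twice the x ≥ 0 contribution in numerator and denominator; the 2's cancel. In terms of u = x/λ (A² and the length scale cancel between numerator and denominator), P = [∫_{0}^{0.87} e^(-2·u) du] / [∫_{0}^{∞} e^(-2·u) du].
An antiderivative of e^(-2·u) is -e^(-2·u)/2; evaluating from 0 to 0.87 gives 1/2 - e^(-87/50)/2, while the full integral is 1/2.
Taking the ratio, P = 0.8245.

P ≈ 0.824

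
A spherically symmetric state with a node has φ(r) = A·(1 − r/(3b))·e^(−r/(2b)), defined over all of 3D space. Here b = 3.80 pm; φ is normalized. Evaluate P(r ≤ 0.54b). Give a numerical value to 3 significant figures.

P ≈ 0.0399

With dV = 4πr²dr, the probability is ∫|φ|² dV over r ≤ 0.54b.
A² is fixed by ∫₀^∞ 4πr²|φ|² dr = 1, i.e. A² = (8·π·b^3/3)^(−1).
In terms of u = r/b (A², 4π and the length scale all cancel between numerator and denominator), P = [∫_{0}^{0.54} u^2·(1 - u/3)^2·e^(-u) du] / [∫_{0}^{∞} u^2·(1 - u/3)^2·e^(-u) du].
An antiderivative of u^2·(1 - u/3)^2·e^(-u) is (-u^4 + 2·u^3 - 3·u^2 - 6·u - 6)·e^(-u)/9; evaluating from 0 to 0.54 gives ≈ 0.026621, while the full integral is 2/3.
The region integral divided by the full integral gives P = 0.03993.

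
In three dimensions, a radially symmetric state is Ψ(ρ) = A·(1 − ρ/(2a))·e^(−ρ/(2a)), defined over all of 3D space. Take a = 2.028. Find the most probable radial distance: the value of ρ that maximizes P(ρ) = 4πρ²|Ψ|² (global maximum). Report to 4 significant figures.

ρ ≈ 10.62

Differentiate P(ρ) = 4πρ²|Ψ|² with respect to ρ and set to zero.
Solving yields ρ = a·(√(5) + 3).
With a = 2.028, the most probable radial distance is 10.619.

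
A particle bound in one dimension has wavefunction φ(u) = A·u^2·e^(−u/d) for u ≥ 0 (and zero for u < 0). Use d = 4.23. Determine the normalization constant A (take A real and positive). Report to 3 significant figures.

A ≈ 0.0314

The normalization condition is ∫|φ|² du = 1 from 0 to ∞.
∫|φ|² du = A²·(3·d^5/4).
Hence A² = 1/[3·d^5/4].
Substituting d = 4.23 gives A² = 0.0009845, so A = 0.03138.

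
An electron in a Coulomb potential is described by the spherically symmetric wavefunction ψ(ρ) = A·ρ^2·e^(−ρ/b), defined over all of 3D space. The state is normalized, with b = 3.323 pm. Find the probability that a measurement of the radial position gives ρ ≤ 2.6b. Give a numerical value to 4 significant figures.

P = ∫ |ψ|² 4πρ² dρ over ρ ≤ 2.6b.
Normalization gives A² = 1/(45·π·b^7/2).
Let u = ρ/b; then A², 4π and the length scale all cancel, so P = ∫_{0}^{2.6} u^6·e^(-2·u) du ÷ ∫_{0}^{∞} u^6·e^(-2·u) du.
Using ∫ u^6·e^(-2·u) du = -(4·u^6 + 12·u^5 + 30·u^4 + 60·u^3 + 90·u^2 + 90·u + 45)·e^(-2·u)/8, the numerator is ≈ 1.50529 and the denominator is 45/8.
The region integral divided by the full integral gives P = 0.26761.

P ≈ 0.2676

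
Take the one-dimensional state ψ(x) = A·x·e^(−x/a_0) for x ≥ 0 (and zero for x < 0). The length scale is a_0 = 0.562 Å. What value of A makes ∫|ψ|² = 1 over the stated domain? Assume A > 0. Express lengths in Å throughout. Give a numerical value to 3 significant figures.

A ≈ 4.75 Å^(-3/2)

The normalization condition is ∫|ψ|² dx = 1 from 0 to ∞.
Using ∫₀^∞ xⁿ e^(−αx) dx = n!/αⁿ⁺¹, carrying out the integral gives A² · a_0^3/4.
Hence A² = 1/[a_0^3/4].
Plugging in a_0 = 0.562 yields A = 4.747.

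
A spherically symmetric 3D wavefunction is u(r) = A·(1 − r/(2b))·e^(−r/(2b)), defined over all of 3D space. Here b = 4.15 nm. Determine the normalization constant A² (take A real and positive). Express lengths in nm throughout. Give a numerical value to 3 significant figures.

A^2 ≈ 0.000557 nm^(-3)

We need A² ∫|f|² 4πr² dr = 1, taking the integral from 0 to ∞.
In 3D with spherical symmetry the volume element is 4πr² dr.
∫|u|² 4πr² dr = A²·(8·π·b^3).
Substituting b = 4.15 gives A² = 0.0005567, so A = 0.02359.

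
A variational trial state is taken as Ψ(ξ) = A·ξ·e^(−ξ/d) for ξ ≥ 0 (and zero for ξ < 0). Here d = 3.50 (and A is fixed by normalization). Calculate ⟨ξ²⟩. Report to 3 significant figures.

The expectation value is the |Ψ|²-weighted average of ξ^2: ∫ ξ^2|Ψ|² dξ.
Since the A² factors cancel between numerator and denominator, ⟨ξ²⟩ = 3·d^2.
With d = 3.50, ⟨ξ^2⟩ = 36.75.

⟨ξ^2⟩ ≈ 36.8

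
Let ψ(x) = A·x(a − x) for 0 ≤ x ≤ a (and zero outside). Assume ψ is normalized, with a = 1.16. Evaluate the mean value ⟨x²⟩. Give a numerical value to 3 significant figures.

The expectation value is the |ψ|²-weighted average of x^2: ∫ x^2|ψ|² dx.
Expanding the polynomial and integrating term by term, evaluating both integrals, ⟨x²⟩ = 2·a^2/7.
With a = 1.16, ⟨x^2⟩ = 0.3845.

⟨x^2⟩ ≈ 0.384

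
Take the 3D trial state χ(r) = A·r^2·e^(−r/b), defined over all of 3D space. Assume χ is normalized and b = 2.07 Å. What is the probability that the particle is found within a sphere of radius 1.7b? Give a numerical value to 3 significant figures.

P ≈ 0.0579

With dV = 4πr²dr, the probability is ∫|χ|² dV over r ≤ 1.7b.
The full normalization integral is A²·[45·π·b^7/2] = 1, fixing A².
Let u = r/b; then A², 4π and the length scale all cancel, so P = ∫_{0}^{1.7} u^6·e^(-2·u) du ÷ ∫_{0}^{∞} u^6·e^(-2·u) du.
Using ∫ u^6·e^(-2·u) du = -(4·u^6 + 12·u^5 + 30·u^4 + 60·u^3 + 90·u^2 + 90·u + 45)·e^(-2·u)/8, the numerator is ≈ 0.32542 and the denominator is 45/8.
This evaluates to P = 0.05785.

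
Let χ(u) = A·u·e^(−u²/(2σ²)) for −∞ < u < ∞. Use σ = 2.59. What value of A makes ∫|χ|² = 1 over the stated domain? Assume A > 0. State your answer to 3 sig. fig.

A ≈ 0.255

The normalization condition is ∫|χ|² du = 1 from −∞ to ∞.
Using the Gaussian integral ∫_{−∞}^{∞} e^(−αu²) du = √(π/α), carrying out the integral gives A² · √(π)·σ^3/2.
So A² = (√(π)·σ^3/2)^(−1).
Plugging in σ = 2.59 yields A = 0.2548.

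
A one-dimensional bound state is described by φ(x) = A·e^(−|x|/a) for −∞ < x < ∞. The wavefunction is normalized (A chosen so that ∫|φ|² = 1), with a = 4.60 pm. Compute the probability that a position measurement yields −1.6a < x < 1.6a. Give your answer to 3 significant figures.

P ≈ 0.959

P = ∫_{−1.6a}^{1.6a} |φ(x)|² dx.
Since A² = 1/(a), this is the region integral divided by the full normalization integral.
By symmetry take twice the x ≥ 0 contribution in numerator and denominator; the 2's cancel. Substituting u = x/a, A² and the length scale cancel in the ratio: P = ∫_{0}^{1.6} e^(-2·u) du / ∫_{0}^{∞} e^(-2·u) du.
Using ∫ e^(-2·u) du = -e^(-2·u)/2, the numerator is 1/2 - e^(-16/5)/2 and the denominator is 1/2.
Taking the ratio, P = 0.9592.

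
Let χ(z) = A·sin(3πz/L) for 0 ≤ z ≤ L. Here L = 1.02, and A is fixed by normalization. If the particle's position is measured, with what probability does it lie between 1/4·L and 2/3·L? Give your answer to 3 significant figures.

|χ|² is the probability density, so P = ∫_{1/4·L}^{2/3·L} |χ|² dz.
With A² fixed by ∫|χ|² = 1, i.e. A² = (L/2)^(−1), substitute and integrate.
In terms of u = z/L (A² and the length scale cancel between numerator and denominator), P = [∫_{1/4}^{2/3} sin(3·π·u)^2 du] / [∫_{0}^{1} sin(3·π·u)^2 du].
With ∫ sin(3·π·u)^2 du = u/2 - sin(6·π·u)/(12·π) + C, the region integral is 5/24 - 1/(12·π) and the full one is 1/2.
Evaluating gives P = (-2 + 5·π)/(12·π).

P ≈ 0.364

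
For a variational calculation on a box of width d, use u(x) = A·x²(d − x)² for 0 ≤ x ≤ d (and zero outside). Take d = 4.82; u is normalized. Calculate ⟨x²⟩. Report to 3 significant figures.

The expectation value is the |u|²-weighted average of x^2: ∫ x^2|u|² dx.
Evaluating both integrals, ⟨x²⟩ = 3·d^2/11.
Putting d = 4.82 gives 6.336.

⟨x^2⟩ ≈ 6.34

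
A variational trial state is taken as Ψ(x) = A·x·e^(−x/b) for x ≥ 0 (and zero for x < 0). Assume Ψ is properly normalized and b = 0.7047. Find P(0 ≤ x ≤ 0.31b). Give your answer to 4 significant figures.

P ≈ 0.02514

|Ψ|² is the probability density, so P = ∫_{0}^{0.31b} |Ψ|² dx.
With A² fixed by ∫|Ψ|² = 1, i.e. A² = (b^3/4)^(−1), substitute and integrate.
Substituting u = x/b, A² and the length scale cancel in the ratio: P = ∫_{0}^{0.31} u^2·e^(-2·u) du / ∫_{0}^{∞} u^2·e^(-2·u) du.
Using ∫ u^2·e^(-2·u) du = -(2·u^2 + 2·u + 1)·e^(-2·u)/4, the numerator is ≈ 0.00628427 and the denominator is 1/4.
Evaluating gives P = 0.025137.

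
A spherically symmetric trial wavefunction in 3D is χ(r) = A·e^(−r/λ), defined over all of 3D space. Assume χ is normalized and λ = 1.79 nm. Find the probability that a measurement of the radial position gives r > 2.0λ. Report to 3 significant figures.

P = ∫ |χ|² 4πr² dr over r > 2.0λ.
The full normalization integral is A²·[π·λ^3] = 1, fixing A².
In terms of u = r/λ (A², 4π and the length scale all cancel between numerator and denominator), P = [∫_{2.0}^{∞} u^2·e^(-2·u) du] / [∫_{0}^{∞} u^2·e^(-2·u) du].
Using ∫ u^2·e^(-2·u) du = -(2·u^2 + 2·u + 1)·e^(-2·u)/4, the numerator is 13·e^(-4)/4 and the denominator is 1/4.
The region integral divided by the full integral gives P = 0.2381.

P ≈ 0.238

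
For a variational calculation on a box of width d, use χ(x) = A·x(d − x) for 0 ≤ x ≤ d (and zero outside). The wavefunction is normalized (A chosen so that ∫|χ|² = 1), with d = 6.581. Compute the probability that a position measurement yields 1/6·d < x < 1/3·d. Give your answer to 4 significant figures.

P ≈ 0.1744

|χ|² is the probability density, so P = ∫_{1/6·d}^{1/3·d} |χ|² dx.
Since A² = 1/(d^5/30), this is the region integral divided by the full normalization integral.
Let u = x/d; then A² and the length scale cancel, so P = ∫_{1/6}^{1/3} u^2·(1 - u)^2 du ÷ ∫_{0}^{1} u^2·(1 - u)^2 du.
Using ∫ u^2·(1 - u)^2 du = u^3·(6·u^2 - 15·u + 10)/30, the numerator is ≈ 0.00581276 and the denominator is 1/30.
Evaluating gives P = 113/648.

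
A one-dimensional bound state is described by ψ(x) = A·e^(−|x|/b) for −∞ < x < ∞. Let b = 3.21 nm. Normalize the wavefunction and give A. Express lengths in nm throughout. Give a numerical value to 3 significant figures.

The normalization condition is ∫|ψ|² dx = 1 from −∞ to ∞.
The integral (without the A² prefactor) comes out to b.
Plugging in b = 3.21 yields A = 0.5581.

A ≈ 0.558 nm^(-1/2)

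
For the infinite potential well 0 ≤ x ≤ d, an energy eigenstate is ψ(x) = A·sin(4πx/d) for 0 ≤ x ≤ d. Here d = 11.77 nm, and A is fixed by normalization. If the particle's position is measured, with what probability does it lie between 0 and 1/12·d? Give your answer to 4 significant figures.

|ψ|² is the probability density, so P = ∫_{0}^{1/12·d} |ψ|² dx.
Since A² = 1/(d/2), this is the region integral divided by the full normalization integral.
Let u = x/d; then A² and the length scale cancel, so P = ∫_{0}^{1/12} sin(4·π·u)^2 du ÷ ∫_{0}^{1} sin(4·π·u)^2 du.
Using ∫ sin(4·π·u)^2 du = u/2 - sin(4·π·u)·cos(4·π·u)/(8·π), the numerator is -√(3)/(32·π) + 1/24 and the denominator is 1/2.
Evaluating gives P = (-√(3)/16 + π/12)/π.

P ≈ 0.04888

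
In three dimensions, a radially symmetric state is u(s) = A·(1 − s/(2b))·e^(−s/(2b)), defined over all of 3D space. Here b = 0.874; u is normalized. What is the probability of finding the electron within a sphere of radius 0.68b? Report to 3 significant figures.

P ≈ 0.0182

P = ∫ |u|² 4πs² ds over s ≤ 0.68b.
The full normalization integral is A²·[8·π·b^3] = 1, fixing A².
Let t = s/b; then A², 4π and the length scale all cancel, so P = ∫_{0}^{0.68} t^2·(1 - t/2)^2·e^(-t) dt ÷ ∫_{0}^{∞} t^2·(1 - t/2)^2·e^(-t) dt.
With ∫ t^2·(1 - t/2)^2·e^(-t) dt = -(t^4/4 + t^2 + 2·t + 2)·e^(-t) + C, the region integral is ≈ 0.036427 and the full one is 2.
This evaluates to P = 0.01821.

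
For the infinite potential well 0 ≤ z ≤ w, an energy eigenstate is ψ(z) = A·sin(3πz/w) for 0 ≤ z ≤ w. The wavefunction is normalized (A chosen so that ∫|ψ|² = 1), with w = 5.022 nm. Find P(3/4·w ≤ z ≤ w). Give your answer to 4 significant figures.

The probability is P = ∫ |ψ|² dz over [3/4·w, w].
Since A² = 1/(w/2), this is the region integral divided by the full normalization integral.
Let u = z/w; then A² and the length scale cancel, so P = ∫_{3/4}^{1} sin(3·π·u)^2 du ÷ ∫_{0}^{1} sin(3·π·u)^2 du.
Using ∫ sin(3·π·u)^2 du = u/2 - sin(6·π·u)/(12·π), the numerator is 1/(12·π) + 1/8 and the denominator is 1/2.
Taking the ratio, P = (2 + 3·π)/(12·π).

P ≈ 0.3031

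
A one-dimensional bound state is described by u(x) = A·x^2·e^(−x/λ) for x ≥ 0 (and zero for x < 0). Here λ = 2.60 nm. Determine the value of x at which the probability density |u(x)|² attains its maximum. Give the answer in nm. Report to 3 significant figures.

Differentiate |u(x)|² with respect to x and set to zero.
Solving yields x = 2·λ.
With λ = 2.60, the most probable position is 5.200 nm.

x ≈ 5.20 nm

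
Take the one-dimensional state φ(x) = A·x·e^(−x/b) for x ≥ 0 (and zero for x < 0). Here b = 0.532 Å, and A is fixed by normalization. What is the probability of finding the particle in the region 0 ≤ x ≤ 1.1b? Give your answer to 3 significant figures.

P ≈ 0.377

P = ∫_{0}^{1.1b} |φ(x)|² dx.
Since A² = 1/(b^3/4), this is the region integral divided by the full normalization integral.
Let u = x/b; then A² and the length scale cancel, so P = ∫_{0}^{1.1} u^2·e^(-2·u) du ÷ ∫_{0}^{∞} u^2·e^(-2·u) du.
An antiderivative of u^2·e^(-2·u) is -(2·u^2 + 2·u + 1)·e^(-2·u)/4; evaluating from 0 to 1.1 gives 1/4 - 281·e^(-11/5)/200, while the full integral is 1/4.
This works out to P = 0.3773.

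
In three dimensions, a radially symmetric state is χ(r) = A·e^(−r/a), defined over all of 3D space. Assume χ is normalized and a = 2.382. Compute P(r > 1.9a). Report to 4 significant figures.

With dV = 4πr²dr, the probability is ∫|χ|² dV over r > 1.9a.
A² is fixed by ∫₀^∞ 4πr²|χ|² dr = 1, i.e. A² = (π·a^3)^(−1).
Let u = r/a; then A², 4π and the length scale all cancel, so P = ∫_{1.9}^{∞} u^2·e^(-2·u) du ÷ ∫_{0}^{∞} u^2·e^(-2·u) du.
An antiderivative of u^2·e^(-2·u) is -(2·u^2 + 2·u + 1)·e^(-2·u)/4; evaluating from 1.9 to ∞ gives 601·e^(-19/5)/200, while the full integral is 1/4.
Taking the ratio yields P = 0.26890.

P ≈ 0.2689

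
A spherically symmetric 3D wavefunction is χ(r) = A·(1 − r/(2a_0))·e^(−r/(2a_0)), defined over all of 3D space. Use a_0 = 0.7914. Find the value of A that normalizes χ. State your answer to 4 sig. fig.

A ≈ 0.2833

The normalization condition is ∫|χ|² 4πr² dr = 1 from 0 to ∞.
The angular integral contributes 4π, leaving ∫₀^∞ r²|χ|² dr.
The integral (without the A² prefactor) comes out to 8·π·a_0^3.
So A² = (8·π·a_0^3)^(−1).
Substituting a_0 = 0.7914 gives A² = 0.080273, so A = 0.28333.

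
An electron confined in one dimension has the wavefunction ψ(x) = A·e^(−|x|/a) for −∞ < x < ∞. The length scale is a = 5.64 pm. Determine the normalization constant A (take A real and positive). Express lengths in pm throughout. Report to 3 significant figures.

We need A² ∫|f|² dx = 1, taking the integral from −∞ to ∞.
The integral (without the A² prefactor) comes out to a.
Hence A² = 1/[a].
With a = 5.64: A² = 0.1773 and A = 0.4211.

A ≈ 0.421 pm^(-1/2)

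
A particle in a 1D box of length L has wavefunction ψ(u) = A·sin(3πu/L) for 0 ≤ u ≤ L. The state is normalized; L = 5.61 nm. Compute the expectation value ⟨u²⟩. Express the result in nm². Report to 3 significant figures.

⟨u^2⟩ ≈ 10.3 nm^2

⟨u²⟩ = ∫ u^2 |ψ|² du over the full domain.
With ∫₀^L sin²(nπu/L) du = L/2, evaluating both integrals, ⟨u²⟩ = -L^2/(18·π^2) + L^2/3.
Putting L = 5.61 gives 10.31.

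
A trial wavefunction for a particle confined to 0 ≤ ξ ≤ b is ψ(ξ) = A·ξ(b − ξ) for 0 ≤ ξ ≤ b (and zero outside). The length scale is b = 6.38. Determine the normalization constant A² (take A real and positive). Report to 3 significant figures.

Require ∫ |ψ|² dξ = 1 over the whole domain.
∫|ψ|² dξ = A²·(b^5/30).
Hence A² = 1/[b^5/30].
Plugging in b = 6.38 yields A = 0.05327.

A^2 ≈ 0.00284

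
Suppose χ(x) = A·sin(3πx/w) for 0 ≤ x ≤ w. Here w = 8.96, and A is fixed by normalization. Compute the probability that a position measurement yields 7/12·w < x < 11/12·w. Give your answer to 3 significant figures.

P ≈ 0.333

|χ|² is the probability density, so P = ∫_{7/12·w}^{11/12·w} |χ|² dx.
The normalization integral ∫|χ|²dx over the whole domain equals w/2·A², and A² cancels in the ratio.
Substituting u = x/w, A² and the length scale cancel in the ratio: P = ∫_{7/12}^{11/12} sin(3·π·u)^2 du / ∫_{0}^{1} sin(3·π·u)^2 du.
An antiderivative of sin(3·π·u)^2 is u/2 - sin(6·π·u)/(12·π); evaluating from 7/12 to 11/12 gives 1/6, while the full integral is 1/2.
The result is P = 1/3.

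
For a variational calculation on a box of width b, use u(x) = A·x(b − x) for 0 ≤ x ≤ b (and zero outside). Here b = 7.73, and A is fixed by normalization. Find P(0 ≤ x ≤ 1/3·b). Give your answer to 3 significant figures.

P ≈ 0.210

P = ∫_{0}^{1/3·b} |u(x)|² dx.
The normalization integral ∫|u|²dx over the whole domain equals b^5/30·A², and A² cancels in the ratio.
Let t = x/b; then A² and the length scale cancel, so P = ∫_{0}^{1/3} t^2·(1 - t)^2 dt ÷ ∫_{0}^{1} t^2·(1 - t)^2 dt.
Using ∫ t^2·(1 - t)^2 dt = t^3·(6·t^2 - 15·t + 10)/30, the numerator is 17/2430 and the denominator is 1/30.
The result is P = 17/81.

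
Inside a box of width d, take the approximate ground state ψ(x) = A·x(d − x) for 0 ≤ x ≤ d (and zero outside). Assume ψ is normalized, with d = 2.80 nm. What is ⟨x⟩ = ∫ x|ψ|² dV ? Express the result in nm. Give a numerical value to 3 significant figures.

⟨x⟩ = ∫ x |ψ|² dx over the full domain.
Expanding the polynomial and integrating term by term, evaluating both integrals, ⟨x⟩ = d/2.
With d = 2.80, ⟨x⟩ = 1.400.

⟨x⟩ ≈ 1.40 nm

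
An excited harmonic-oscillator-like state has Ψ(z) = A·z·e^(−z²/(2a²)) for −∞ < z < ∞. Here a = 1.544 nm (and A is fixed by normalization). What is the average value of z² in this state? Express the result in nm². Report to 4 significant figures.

⟨z^2⟩ ≈ 3.576 nm^2

By definition ⟨z²⟩ = ∫ z^2 |Ψ(z)|² dz.
Using the Gaussian integral ∫_{−∞}^{∞} e^(−αz²) dz = √(π/α), since the A² factors cancel between numerator and denominator, ⟨z²⟩ = 3·a^2/2.
Putting a = 1.544 gives 3.5759.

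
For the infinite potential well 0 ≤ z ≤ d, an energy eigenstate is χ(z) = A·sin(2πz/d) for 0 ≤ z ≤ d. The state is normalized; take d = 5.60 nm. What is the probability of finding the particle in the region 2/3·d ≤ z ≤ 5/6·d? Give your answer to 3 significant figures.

P ≈ 0.304

|χ|² is the probability density, so P = ∫_{2/3·d}^{5/6·d} |χ|² dz.
Since A² = 1/(d/2), this is the region integral divided by the full normalization integral.
Let u = z/d; then A² and the length scale cancel, so P = ∫_{2/3}^{5/6} sin(2·π·u)^2 du ÷ ∫_{0}^{1} sin(2·π·u)^2 du.
An antiderivative of sin(2·π·u)^2 is u/2 - sin(4·π·u)/(8·π); evaluating from 2/3 to 5/6 gives √(3)/(8·π) + 1/12, while the full integral is 1/2.
This works out to P = (√(3)/4 + π/6)/π.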